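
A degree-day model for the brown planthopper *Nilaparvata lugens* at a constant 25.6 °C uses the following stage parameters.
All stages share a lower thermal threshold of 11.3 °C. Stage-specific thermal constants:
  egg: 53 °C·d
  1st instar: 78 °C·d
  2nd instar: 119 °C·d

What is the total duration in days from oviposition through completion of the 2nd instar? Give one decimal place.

17.5 days

Daily accumulation at 25.6 °C = 25.6 − 11.3 = 14.3 DD/day.
Total K = 53 + 78 + 119 = 250 DD.
Total duration = 250 / 14.3 = 17.483 ≈ 17.5 days.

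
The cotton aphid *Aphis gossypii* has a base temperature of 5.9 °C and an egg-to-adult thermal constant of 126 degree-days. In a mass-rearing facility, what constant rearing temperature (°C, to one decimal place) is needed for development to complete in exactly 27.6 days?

10.5 °C

Required daily accumulation = 126 / 27.6 = 4.565 DD/day.
T = T_base + 4.565 = 5.9 + 4.565 = 10.465 ≈ 10.5 °C.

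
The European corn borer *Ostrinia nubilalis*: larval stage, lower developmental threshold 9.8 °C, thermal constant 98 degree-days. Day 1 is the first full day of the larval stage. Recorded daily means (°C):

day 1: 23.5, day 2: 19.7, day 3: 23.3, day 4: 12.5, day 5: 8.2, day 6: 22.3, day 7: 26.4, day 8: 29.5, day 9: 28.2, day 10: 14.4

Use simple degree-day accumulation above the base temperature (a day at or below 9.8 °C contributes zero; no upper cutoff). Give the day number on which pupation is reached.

Daily DD above 9.8 °C: 13.7, 9.9, 13.5, 2.7, 0.0, 12.5, 16.6, 19.7, 18.4, 4.6.
Cumulative: 13.7, 23.6, 37.1, 39.8, 39.8, 52.3, 68.9, 88.6, 107.0, 111.6.
The total first reaches 98 DD on day 9.

day 9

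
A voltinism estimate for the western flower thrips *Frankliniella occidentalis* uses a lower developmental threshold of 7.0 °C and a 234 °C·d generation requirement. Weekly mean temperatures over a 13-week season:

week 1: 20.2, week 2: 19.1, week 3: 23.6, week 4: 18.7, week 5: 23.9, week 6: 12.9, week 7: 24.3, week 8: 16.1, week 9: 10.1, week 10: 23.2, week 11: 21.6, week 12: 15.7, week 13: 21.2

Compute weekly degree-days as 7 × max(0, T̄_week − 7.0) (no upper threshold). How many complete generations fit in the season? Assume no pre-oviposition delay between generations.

Weekly DD (7 × max(0, T̄ − 7.0)): 92.4, 84.7, 116.2, 81.9, 118.3, 41.3, 121.1, 63.7, 21.7, 113.4, 102.2, 60.9, 99.4.
Season total = 1117.2 DD.
Complete generations = ⌊1117.2 / 234⌋ = 4.

4 generations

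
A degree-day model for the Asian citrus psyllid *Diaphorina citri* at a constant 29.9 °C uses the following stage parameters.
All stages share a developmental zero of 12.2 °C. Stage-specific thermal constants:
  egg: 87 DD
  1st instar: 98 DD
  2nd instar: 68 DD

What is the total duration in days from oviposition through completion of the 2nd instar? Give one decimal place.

14.3 days

Daily accumulation at 29.9 °C = 29.9 − 12.2 = 17.7 DD/day.
Total K = 87 + 98 + 68 = 253 DD.
Total duration = 253 / 17.7 = 14.294 ≈ 14.3 days.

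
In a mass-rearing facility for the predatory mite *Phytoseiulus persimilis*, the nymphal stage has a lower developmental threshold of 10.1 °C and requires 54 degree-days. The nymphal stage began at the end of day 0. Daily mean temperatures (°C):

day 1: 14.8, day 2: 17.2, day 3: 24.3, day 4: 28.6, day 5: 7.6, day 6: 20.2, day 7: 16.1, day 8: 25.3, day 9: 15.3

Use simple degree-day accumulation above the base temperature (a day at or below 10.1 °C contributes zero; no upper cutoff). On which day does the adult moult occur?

day 6

Daily DD above 10.1 °C: 4.7, 7.1, 14.2, 18.5, 0.0, 10.1, 6.0, 15.2, 5.2.
Cumulative: 4.7, 11.8, 26.0, 44.5, 44.5, 54.6, 60.6, 75.8, 81.0.
The total first reaches 54 DD on day 6.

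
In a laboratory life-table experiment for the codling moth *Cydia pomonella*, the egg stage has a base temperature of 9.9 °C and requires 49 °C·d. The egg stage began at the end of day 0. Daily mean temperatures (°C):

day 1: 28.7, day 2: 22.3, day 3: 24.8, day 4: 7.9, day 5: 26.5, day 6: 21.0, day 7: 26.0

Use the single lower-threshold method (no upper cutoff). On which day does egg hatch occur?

Daily DD above 9.9 °C: 18.8, 12.4, 14.9, 0.0, 16.6, 11.1, 16.1.
Cumulative: 18.8, 31.2, 46.1, 46.1, 62.7, 73.8, 89.9.
The total first reaches 49 DD on day 5.

day 5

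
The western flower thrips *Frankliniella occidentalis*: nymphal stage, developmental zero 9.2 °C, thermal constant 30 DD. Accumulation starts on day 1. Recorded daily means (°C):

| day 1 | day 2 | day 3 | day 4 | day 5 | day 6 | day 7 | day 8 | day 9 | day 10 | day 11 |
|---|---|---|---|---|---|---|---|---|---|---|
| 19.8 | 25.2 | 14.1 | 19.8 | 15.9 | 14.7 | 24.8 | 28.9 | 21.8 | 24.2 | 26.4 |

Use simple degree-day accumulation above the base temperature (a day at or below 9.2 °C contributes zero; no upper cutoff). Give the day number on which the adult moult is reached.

Daily DD above 9.2 °C: 10.6, 16.0, 4.9, 10.6, 6.7, 5.5, 15.6, 19.7, 12.6, 15.0, 17.2.
Cumulative: 10.6, 26.6, 31.5, 42.1, 48.8, 54.3, 69.9, 89.6, 102.2, 117.2, 134.4.
The total first reaches 30 DD on day 3.

day 3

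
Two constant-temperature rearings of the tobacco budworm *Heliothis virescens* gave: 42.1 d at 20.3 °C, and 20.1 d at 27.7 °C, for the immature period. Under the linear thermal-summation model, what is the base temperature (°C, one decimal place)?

Under the model K = D·(T − T_b), so D₁·(T₁ − T_b) = D₂·(T₂ − T_b).
42.1·(20.3 − T_b) = 20.1·(27.7 − T_b)
T_b = (42.1·20.3 − 20.1·27.7) / (42.1 − 20.1) = 297.86 / 22.0 = 13.539 °C ≈ 13.5 °C.

13.5 °C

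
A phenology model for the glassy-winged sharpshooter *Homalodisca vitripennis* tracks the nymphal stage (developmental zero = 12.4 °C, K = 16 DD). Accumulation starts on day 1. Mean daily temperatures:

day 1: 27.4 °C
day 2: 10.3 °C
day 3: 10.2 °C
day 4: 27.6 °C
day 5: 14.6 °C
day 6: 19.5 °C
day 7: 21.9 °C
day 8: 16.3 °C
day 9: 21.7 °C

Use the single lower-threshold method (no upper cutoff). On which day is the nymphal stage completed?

Daily DD above 12.4 °C: 15.0, 0.0, 0.0, 15.2, 2.2, 7.1, 9.5, 3.9, 9.3.
Cumulative: 15.0, 15.0, 15.0, 30.2, 32.4, 39.5, 49.0, 52.9, 62.2.
The total first reaches 16 DD on day 4.

day 4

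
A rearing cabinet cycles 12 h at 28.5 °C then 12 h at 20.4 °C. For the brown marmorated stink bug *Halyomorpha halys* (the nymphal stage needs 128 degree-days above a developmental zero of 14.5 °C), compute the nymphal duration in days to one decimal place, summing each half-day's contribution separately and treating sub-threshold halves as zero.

Day half: max(0, 28.5 − 14.5) × 0.5 = 14.0 × 0.5 = 7.00 DD.
Night half: max(0, 20.4 − 14.5) × 0.5 = 5.9 × 0.5 = 2.95 DD.
Per 24 h: 9.95 DD/day.
Duration = 128 / 9.95 = 12.864 ≈ 12.9 days.

12.9 days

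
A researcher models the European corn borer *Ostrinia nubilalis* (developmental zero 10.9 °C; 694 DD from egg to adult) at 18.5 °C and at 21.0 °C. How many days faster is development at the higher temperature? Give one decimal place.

At 18.5 °C: 694 / (18.5 − 10.9) = 694 / 7.6 = 91.316 d.
At 21.0 °C: 694 / (21.0 − 10.9) = 694 / 10.1 = 68.713 d.
Difference = |91.316 − 68.713| = 22.603 ≈ 22.6 days.

22.6 days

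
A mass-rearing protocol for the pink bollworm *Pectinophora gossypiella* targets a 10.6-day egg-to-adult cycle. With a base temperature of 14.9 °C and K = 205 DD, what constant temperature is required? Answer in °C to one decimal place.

34.2 °C

Required daily accumulation = 205 / 10.6 = 19.340 DD/day.
T = T_base + 19.340 = 14.9 + 19.340 = 34.240 ≈ 34.2 °C.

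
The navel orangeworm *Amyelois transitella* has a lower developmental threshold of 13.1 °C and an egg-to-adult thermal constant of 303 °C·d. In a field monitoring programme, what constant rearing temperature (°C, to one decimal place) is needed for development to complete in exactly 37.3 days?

21.2 °C

Required daily accumulation = 303 / 37.3 = 8.123 DD/day.
T = T_base + 8.123 = 13.1 + 8.123 = 21.223 ≈ 21.2 °C.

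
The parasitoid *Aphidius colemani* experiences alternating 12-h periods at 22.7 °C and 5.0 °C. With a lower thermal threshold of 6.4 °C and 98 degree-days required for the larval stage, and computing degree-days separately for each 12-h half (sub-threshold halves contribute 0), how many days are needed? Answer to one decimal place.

Day half: max(0, 22.7 − 6.4) × 0.5 = 16.3 × 0.5 = 8.15 DD.
Night half: max(0, 5.0 − 6.4) × 0.5 = 0.0 × 0.5 = 0.00 DD.
Per 24 h: 8.15 DD/day.
Duration = 98 / 8.15 = 12.025 ≈ 12.0 days.

12.0 days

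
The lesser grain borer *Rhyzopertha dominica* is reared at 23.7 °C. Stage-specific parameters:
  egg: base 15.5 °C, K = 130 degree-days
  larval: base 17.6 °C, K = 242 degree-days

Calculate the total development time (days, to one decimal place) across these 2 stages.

55.5 days

egg: 130 / (23.7 − 15.5) = 130 / 8.2 = 15.854 d.
larval: 242 / (23.7 − 17.6) = 242 / 6.1 = 39.672 d.
Sum = 55.526 ≈ 55.5 days.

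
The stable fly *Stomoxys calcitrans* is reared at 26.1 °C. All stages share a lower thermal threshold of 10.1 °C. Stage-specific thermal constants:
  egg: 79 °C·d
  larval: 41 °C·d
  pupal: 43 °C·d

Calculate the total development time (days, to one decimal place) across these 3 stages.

Daily accumulation at 26.1 °C = 26.1 − 10.1 = 16.0 DD/day.
Total K = 79 + 41 + 43 = 163 DD.
Total duration = 163 / 16.0 = 10.188 ≈ 10.2 days.

10.2 days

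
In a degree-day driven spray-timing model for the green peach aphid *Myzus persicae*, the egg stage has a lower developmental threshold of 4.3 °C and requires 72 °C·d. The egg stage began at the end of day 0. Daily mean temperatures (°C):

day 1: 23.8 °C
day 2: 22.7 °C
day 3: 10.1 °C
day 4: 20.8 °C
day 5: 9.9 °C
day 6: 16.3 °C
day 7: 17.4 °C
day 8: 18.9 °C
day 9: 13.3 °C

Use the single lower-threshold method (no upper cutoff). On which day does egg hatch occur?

Daily DD above 4.3 °C: 19.5, 18.4, 5.8, 16.5, 5.6, 12.0, 13.1, 14.6, 9.0.
Cumulative: 19.5, 37.9, 43.7, 60.2, 65.8, 77.8, 90.9, 105.5, 114.5.
The total first reaches 72 DD on day 6.

day 6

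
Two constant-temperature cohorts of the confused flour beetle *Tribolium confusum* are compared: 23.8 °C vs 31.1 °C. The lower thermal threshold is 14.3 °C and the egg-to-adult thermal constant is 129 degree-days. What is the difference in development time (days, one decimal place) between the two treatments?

At 23.8 °C: 129 / (23.8 − 14.3) = 129 / 9.5 = 13.579 d.
At 31.1 °C: 129 / (31.1 − 14.3) = 129 / 16.8 = 7.679 d.
Difference = |13.579 − 7.679| = 5.900 ≈ 5.9 days.

5.9 days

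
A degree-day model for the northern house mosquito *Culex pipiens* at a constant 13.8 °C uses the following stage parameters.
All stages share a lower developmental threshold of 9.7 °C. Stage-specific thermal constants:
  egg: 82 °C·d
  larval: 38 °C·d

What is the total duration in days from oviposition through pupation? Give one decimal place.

Daily accumulation at 13.8 °C = 13.8 − 9.7 = 4.1 DD/day.
Total K = 82 + 38 = 120 DD.
Total duration = 120 / 4.1 = 29.268 ≈ 29.3 days.

29.3 days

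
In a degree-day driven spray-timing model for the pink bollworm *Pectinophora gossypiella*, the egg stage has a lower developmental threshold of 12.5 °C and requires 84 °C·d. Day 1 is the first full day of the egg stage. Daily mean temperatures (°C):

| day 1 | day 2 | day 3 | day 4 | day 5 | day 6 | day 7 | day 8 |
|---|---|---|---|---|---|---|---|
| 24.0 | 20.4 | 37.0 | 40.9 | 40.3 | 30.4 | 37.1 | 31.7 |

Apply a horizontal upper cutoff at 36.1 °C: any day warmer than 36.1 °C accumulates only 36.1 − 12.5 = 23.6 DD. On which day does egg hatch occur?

Daily DD above 12.5 °C (capped at 23.6): 11.5, 7.9, 23.6, 23.6, 23.6, 17.9, 23.6, 19.2.
Cumulative: 11.5, 19.4, 43.0, 66.6, 90.2, 108.1, 131.7, 150.9.
The total first reaches 84 DD on day 5.

day 5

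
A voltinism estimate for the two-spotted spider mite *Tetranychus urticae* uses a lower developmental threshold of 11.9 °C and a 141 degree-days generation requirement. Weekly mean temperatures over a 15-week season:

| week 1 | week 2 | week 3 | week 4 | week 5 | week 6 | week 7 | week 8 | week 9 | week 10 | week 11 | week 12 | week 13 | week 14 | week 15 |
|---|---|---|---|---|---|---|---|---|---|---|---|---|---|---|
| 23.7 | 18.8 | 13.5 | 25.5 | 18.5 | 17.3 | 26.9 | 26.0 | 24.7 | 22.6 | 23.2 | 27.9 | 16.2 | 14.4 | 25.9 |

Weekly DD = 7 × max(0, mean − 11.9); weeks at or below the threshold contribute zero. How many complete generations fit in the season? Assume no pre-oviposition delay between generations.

7 generations

Weekly DD (7 × max(0, T̄ − 11.9)): 82.6, 48.3, 11.2, 95.2, 46.2, 37.8, 105.0, 98.7, 89.6, 74.9, 79.1, 112.0, 30.1, 17.5, 98.0.
Season total = 1026.2 DD.
Complete generations = ⌊1026.2 / 141⌋ = 7.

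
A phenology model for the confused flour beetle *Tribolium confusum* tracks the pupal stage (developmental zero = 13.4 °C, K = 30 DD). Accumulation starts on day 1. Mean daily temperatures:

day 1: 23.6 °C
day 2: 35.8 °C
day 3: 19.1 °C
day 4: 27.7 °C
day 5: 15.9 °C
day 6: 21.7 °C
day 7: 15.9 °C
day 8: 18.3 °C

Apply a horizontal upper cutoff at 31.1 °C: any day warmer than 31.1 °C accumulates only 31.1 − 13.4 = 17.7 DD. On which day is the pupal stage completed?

day 3

Daily DD above 13.4 °C (capped at 17.7): 10.2, 17.7, 5.7, 14.3, 2.5, 8.3, 2.5, 4.9.
Cumulative: 10.2, 27.9, 33.6, 47.9, 50.4, 58.7, 61.2, 66.1.
The total first reaches 30 DD on day 3.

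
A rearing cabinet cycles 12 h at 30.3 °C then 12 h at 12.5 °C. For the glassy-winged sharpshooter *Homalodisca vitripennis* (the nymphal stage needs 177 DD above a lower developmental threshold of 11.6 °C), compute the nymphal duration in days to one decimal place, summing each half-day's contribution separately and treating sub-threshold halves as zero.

Day half: max(0, 30.3 − 11.6) × 0.5 = 18.7 × 0.5 = 9.35 DD.
Night half: max(0, 12.5 − 11.6) × 0.5 = 0.9 × 0.5 = 0.45 DD.
Per 24 h: 9.80 DD/day.
Duration = 177 / 9.80 = 18.061 ≈ 18.1 days.

18.1 days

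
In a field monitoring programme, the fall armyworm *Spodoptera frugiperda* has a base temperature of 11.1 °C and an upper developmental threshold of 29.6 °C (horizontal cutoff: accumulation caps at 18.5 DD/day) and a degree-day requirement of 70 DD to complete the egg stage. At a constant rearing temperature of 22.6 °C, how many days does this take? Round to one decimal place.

Daily accumulation = 22.6 − 11.1 = 11.5 DD/day.
Duration = 70 / 11.5 = 6.087 ≈ 6.1 days.

6.1 days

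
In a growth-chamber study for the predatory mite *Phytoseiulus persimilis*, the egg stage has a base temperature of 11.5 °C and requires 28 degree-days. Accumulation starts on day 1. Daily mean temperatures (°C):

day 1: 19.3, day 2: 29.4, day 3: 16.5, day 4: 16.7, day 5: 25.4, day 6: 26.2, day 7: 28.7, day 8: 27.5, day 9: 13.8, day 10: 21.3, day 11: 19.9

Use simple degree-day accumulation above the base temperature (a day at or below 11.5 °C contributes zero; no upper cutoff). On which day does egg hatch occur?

day 3

Daily DD above 11.5 °C: 7.8, 17.9, 5.0, 5.2, 13.9, 14.7, 17.2, 16.0, 2.3, 9.8, 8.4.
Cumulative: 7.8, 25.7, 30.7, 35.9, 49.8, 64.5, 81.7, 97.7, 100.0, 109.8, 118.2.
The total first reaches 28 DD on day 3.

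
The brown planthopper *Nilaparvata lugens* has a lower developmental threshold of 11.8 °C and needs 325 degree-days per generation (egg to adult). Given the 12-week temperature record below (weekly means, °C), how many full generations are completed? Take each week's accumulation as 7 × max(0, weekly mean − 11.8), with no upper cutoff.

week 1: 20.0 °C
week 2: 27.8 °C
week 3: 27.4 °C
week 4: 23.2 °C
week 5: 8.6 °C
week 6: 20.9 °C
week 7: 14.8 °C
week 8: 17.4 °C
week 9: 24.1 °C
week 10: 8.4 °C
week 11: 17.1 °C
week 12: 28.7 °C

2 generations

Weekly DD (7 × max(0, T̄ − 11.8)): 57.4, 112.0, 109.2, 79.8, 0.0, 63.7, 21.0, 39.2, 86.1, 0.0, 37.1, 118.3.
Season total = 723.8 DD.
Complete generations = ⌊723.8 / 325⌋ = 2.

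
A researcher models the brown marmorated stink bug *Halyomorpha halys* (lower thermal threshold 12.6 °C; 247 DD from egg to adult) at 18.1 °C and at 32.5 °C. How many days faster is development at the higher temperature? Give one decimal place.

32.5 days

At 18.1 °C: 247 / (18.1 − 12.6) = 247 / 5.5 = 44.909 d.
At 32.5 °C: 247 / (32.5 − 12.6) = 247 / 19.9 = 12.412 d.
Difference = |44.909 − 12.412| = 32.497 ≈ 32.5 days.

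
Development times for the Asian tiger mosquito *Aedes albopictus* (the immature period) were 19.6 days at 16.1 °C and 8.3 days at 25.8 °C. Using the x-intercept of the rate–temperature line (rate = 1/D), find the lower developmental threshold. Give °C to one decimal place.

Under the model K = D·(T − T_b), so D₁·(T₁ − T_b) = D₂·(T₂ − T_b).
19.6·(16.1 − T_b) = 8.3·(25.8 − T_b)
T_b = (19.6·16.1 − 8.3·25.8) / (19.6 − 8.3) = 101.42 / 11.3 = 8.975 °C ≈ 9.0 °C.

9.0 °C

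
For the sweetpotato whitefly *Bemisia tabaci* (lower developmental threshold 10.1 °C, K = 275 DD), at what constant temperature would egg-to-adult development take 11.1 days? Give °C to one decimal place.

Required daily accumulation = 275 / 11.1 = 24.775 DD/day.
T = T_base + 24.775 = 10.1 + 24.775 = 34.875 ≈ 34.9 °C.

34.9 °C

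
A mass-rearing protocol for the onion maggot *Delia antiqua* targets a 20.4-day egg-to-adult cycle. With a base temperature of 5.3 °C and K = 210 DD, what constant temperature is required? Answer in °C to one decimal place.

Required daily accumulation = 210 / 20.4 = 10.294 DD/day.
T = T_base + 10.294 = 5.3 + 10.294 = 15.594 ≈ 15.6 °C.

15.6 °C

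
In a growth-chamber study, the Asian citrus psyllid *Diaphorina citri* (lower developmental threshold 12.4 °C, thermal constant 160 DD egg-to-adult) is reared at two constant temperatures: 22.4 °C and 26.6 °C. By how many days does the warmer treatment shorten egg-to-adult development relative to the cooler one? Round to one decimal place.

4.7 days

At 22.4 °C: 160 / (22.4 − 12.4) = 160 / 10.0 = 16.000 d.
At 26.6 °C: 160 / (26.6 − 12.4) = 160 / 14.2 = 11.268 d.
Difference = |16.000 − 11.268| = 4.732 ≈ 4.7 days.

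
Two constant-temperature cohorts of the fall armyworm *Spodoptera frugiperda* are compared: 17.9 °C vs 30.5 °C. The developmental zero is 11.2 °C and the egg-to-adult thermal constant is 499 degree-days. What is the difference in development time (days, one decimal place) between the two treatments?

At 17.9 °C: 499 / (17.9 − 11.2) = 499 / 6.7 = 74.478 d.
At 30.5 °C: 499 / (30.5 − 11.2) = 499 / 19.3 = 25.855 d.
Difference = |74.478 − 25.855| = 48.623 ≈ 48.6 days.

48.6 days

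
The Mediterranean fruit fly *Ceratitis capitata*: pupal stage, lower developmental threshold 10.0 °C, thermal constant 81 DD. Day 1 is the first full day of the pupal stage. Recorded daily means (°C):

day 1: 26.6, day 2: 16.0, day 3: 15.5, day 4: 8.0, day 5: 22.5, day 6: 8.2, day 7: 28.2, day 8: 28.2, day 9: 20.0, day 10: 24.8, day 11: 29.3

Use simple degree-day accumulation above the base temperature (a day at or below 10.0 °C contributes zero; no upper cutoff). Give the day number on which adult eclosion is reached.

day 9

Daily DD above 10.0 °C: 16.6, 6.0, 5.5, 0.0, 12.5, 0.0, 18.2, 18.2, 10.0, 14.8, 19.3.
Cumulative: 16.6, 22.6, 28.1, 28.1, 40.6, 40.6, 58.8, 77.0, 87.0, 101.8, 121.1.
The total first reaches 81 DD on day 9.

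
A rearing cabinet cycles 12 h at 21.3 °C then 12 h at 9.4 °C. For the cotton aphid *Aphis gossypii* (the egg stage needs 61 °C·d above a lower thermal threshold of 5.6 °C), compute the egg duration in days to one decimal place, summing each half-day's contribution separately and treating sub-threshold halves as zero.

6.3 days

Day half: max(0, 21.3 − 5.6) × 0.5 = 15.7 × 0.5 = 7.85 DD.
Night half: max(0, 9.4 − 5.6) × 0.5 = 3.8 × 0.5 = 1.90 DD.
Per 24 h: 9.75 DD/day.
Duration = 61 / 9.75 = 6.256 ≈ 6.3 days.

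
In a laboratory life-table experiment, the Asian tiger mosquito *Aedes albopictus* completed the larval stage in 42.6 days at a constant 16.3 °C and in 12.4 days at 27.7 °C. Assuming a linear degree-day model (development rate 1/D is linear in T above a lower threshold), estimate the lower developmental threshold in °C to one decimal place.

11.6 °C

Under the model K = D·(T − T_b), so D₁·(T₁ − T_b) = D₂·(T₂ − T_b).
42.6·(16.3 − T_b) = 12.4·(27.7 − T_b)
T_b = (42.6·16.3 − 12.4·27.7) / (42.6 − 12.4) = 350.90 / 30.2 = 11.619 °C ≈ 11.6 °C.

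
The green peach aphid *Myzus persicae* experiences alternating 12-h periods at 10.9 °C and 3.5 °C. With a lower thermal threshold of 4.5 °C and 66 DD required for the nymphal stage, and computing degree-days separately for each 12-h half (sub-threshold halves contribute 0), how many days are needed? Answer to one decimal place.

Day half: max(0, 10.9 − 4.5) × 0.5 = 6.4 × 0.5 = 3.20 DD.
Night half: max(0, 3.5 − 4.5) × 0.5 = 0.0 × 0.5 = 0.00 DD.
Per 24 h: 3.20 DD/day.
Duration = 66 / 3.20 = 20.625 ≈ 20.6 days.

20.6 days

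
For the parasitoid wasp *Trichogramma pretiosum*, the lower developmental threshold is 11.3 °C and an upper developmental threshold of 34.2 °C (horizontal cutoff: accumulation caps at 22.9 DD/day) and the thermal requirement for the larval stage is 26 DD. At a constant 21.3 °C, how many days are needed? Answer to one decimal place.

2.6 days

Daily accumulation = 21.3 − 11.3 = 10.0 DD/day.
Duration = 26 / 10.0 = 2.600 ≈ 2.6 days.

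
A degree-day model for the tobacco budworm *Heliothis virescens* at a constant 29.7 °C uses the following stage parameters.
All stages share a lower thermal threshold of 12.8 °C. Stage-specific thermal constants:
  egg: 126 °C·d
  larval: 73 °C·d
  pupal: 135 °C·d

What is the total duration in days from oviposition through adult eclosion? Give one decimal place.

19.8 days

Daily accumulation at 29.7 °C = 29.7 − 12.8 = 16.9 DD/day.
Total K = 126 + 73 + 135 = 334 DD.
Total duration = 334 / 16.9 = 19.763 ≈ 19.8 days.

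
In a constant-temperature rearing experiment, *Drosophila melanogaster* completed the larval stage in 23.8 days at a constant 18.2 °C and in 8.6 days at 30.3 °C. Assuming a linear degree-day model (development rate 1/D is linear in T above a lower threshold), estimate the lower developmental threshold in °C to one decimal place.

11.4 °C

Equal thermal constants: D₁(T₁ − T_b) = D₂(T₂ − T_b).
23.8·(18.2 − T_b) = 8.6·(30.3 − T_b)
T_b = (23.8·18.2 − 8.6·30.3) / (23.8 − 8.6) = 172.58 / 15.2 = 11.354 °C ≈ 11.4 °C.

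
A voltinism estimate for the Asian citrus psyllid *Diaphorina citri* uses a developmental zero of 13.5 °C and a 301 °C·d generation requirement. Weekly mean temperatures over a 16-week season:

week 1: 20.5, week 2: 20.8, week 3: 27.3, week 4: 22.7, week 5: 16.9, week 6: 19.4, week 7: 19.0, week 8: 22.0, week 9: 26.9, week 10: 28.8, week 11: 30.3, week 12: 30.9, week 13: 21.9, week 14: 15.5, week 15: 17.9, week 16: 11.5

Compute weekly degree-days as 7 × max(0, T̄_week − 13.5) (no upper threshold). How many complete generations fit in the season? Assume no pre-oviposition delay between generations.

3 generations

Weekly DD (7 × max(0, T̄ − 13.5)): 49.0, 51.1, 96.6, 64.4, 23.8, 41.3, 38.5, 59.5, 93.8, 107.1, 117.6, 121.8, 58.8, 14.0, 30.8, 0.0.
Season total = 968.1 DD.
Complete generations = ⌊968.1 / 301⌋ = 3.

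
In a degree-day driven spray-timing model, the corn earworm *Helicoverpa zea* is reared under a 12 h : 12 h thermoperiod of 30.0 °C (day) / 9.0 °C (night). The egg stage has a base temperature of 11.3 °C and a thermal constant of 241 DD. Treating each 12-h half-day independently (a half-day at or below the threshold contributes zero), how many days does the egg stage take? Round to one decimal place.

Day half: max(0, 30.0 − 11.3) × 0.5 = 18.7 × 0.5 = 9.35 DD.
Night half: max(0, 9.0 − 11.3) × 0.5 = 0.0 × 0.5 = 0.00 DD.
Per 24 h: 9.35 DD/day.
Duration = 241 / 9.35 = 25.775 ≈ 25.8 days.

25.8 days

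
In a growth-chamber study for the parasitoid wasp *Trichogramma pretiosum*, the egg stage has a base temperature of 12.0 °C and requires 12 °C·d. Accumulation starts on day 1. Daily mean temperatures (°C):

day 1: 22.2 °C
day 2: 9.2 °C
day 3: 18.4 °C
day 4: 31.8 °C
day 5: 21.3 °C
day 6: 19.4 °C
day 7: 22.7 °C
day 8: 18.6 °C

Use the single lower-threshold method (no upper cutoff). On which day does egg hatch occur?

Daily DD above 12.0 °C: 10.2, 0.0, 6.4, 19.8, 9.3, 7.4, 10.7, 6.6.
Cumulative: 10.2, 10.2, 16.6, 36.4, 45.7, 53.1, 63.8, 70.4.
The total first reaches 12 DD on day 3.

day 3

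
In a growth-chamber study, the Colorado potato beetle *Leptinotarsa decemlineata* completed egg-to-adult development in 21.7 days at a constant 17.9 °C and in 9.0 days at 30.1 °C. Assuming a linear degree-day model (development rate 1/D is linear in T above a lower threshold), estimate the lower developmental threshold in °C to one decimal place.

9.3 °C

Equal thermal constants: D₁(T₁ − T_b) = D₂(T₂ − T_b).
21.7·(17.9 − T_b) = 9.0·(30.1 − T_b)
T_b = (21.7·17.9 − 9.0·30.1) / (21.7 − 9.0) = 117.53 / 12.7 = 9.254 °C ≈ 9.3 °C.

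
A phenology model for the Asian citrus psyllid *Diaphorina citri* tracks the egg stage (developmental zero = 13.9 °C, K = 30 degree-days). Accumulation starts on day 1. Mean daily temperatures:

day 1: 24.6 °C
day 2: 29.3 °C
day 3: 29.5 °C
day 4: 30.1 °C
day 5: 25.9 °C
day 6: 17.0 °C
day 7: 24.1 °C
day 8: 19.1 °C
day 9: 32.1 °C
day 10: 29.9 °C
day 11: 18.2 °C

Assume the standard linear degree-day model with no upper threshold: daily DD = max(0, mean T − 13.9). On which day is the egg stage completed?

Daily DD above 13.9 °C: 10.7, 15.4, 15.6, 16.2, 12.0, 3.1, 10.2, 5.2, 18.2, 16.0, 4.3.
Cumulative: 10.7, 26.1, 41.7, 57.9, 69.9, 73.0, 83.2, 88.4, 106.6, 122.6, 126.9.
The total first reaches 30 DD on day 3.

day 3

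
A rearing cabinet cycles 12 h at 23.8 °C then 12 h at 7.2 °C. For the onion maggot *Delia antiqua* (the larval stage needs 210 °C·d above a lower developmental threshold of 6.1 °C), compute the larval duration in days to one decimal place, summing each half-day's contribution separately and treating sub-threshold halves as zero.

Day half: max(0, 23.8 − 6.1) × 0.5 = 17.7 × 0.5 = 8.85 DD.
Night half: max(0, 7.2 − 6.1) × 0.5 = 1.1 × 0.5 = 0.55 DD.
Per 24 h: 9.40 DD/day.
Duration = 210 / 9.40 = 22.340 ≈ 22.3 days.

22.3 days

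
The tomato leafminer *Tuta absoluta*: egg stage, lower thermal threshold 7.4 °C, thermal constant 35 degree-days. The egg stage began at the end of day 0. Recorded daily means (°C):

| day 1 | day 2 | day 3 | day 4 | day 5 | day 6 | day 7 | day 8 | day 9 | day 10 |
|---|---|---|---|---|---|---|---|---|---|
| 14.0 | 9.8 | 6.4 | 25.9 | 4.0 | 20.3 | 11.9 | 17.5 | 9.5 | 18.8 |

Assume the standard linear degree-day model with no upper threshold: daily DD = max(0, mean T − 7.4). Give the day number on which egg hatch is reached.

day 6

Daily DD above 7.4 °C: 6.6, 2.4, 0.0, 18.5, 0.0, 12.9, 4.5, 10.1, 2.1, 11.4.
Cumulative: 6.6, 9.0, 9.0, 27.5, 27.5, 40.4, 44.9, 55.0, 57.1, 68.5.
The total first reaches 35 DD on day 6.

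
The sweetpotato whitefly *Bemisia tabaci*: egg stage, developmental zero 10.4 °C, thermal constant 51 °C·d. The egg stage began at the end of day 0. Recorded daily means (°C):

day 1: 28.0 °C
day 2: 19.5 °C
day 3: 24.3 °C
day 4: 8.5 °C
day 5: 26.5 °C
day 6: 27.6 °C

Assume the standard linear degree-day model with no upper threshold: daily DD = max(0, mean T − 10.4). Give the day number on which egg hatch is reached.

day 5

Daily DD above 10.4 °C: 17.6, 9.1, 13.9, 0.0, 16.1, 17.2.
Cumulative: 17.6, 26.7, 40.6, 40.6, 56.7, 73.9.
The total first reaches 51 DD on day 5.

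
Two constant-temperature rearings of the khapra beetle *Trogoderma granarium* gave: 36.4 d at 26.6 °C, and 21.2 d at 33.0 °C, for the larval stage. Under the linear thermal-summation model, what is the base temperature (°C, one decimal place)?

Linear rate model ⇒ the product D·(T − T_b) is constant across temperatures.
36.4·(26.6 − T_b) = 21.2·(33.0 − T_b)
T_b = (36.4·26.6 − 21.2·33.0) / (36.4 − 21.2) = 268.64 / 15.2 = 17.674 °C ≈ 17.7 °C.

17.7 °C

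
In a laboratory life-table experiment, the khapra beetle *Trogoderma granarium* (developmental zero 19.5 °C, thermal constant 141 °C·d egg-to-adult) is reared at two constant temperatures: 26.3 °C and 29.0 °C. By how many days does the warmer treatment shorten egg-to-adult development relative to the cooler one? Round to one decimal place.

At 26.3 °C: 141 / (26.3 − 19.5) = 141 / 6.8 = 20.735 d.
At 29.0 °C: 141 / (29.0 − 19.5) = 141 / 9.5 = 14.842 d.
Difference = |20.735 − 14.842| = 5.893 ≈ 5.9 days.

5.9 days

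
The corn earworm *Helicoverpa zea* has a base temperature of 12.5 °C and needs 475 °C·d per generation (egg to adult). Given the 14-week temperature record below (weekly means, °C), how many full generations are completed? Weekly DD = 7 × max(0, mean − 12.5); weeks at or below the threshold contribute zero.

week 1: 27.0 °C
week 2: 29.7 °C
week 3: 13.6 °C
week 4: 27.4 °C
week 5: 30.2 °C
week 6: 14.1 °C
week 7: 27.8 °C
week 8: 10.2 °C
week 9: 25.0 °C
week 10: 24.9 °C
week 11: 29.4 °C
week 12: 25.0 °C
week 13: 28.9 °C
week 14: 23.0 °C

2 generations

Weekly DD (7 × max(0, T̄ − 12.5)): 101.5, 120.4, 7.7, 104.3, 123.9, 11.2, 107.1, 0.0, 87.5, 86.8, 118.3, 87.5, 114.8, 73.5.
Season total = 1144.5 DD.
Complete generations = ⌊1144.5 / 475⌋ = 2.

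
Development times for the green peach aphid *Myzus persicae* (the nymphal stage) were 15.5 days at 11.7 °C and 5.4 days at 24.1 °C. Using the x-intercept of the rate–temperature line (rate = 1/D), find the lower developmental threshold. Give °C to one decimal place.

5.1 °C

Under the model K = D·(T − T_b), so D₁·(T₁ − T_b) = D₂·(T₂ − T_b).
15.5·(11.7 − T_b) = 5.4·(24.1 − T_b)
T_b = (15.5·11.7 − 5.4·24.1) / (15.5 − 5.4) = 51.21 / 10.1 = 5.070 °C ≈ 5.1 °C.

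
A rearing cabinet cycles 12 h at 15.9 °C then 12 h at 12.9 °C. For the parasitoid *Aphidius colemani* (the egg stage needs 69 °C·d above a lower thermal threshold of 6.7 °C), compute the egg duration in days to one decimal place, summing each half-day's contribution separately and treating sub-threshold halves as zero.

Day half: max(0, 15.9 − 6.7) × 0.5 = 9.2 × 0.5 = 4.60 DD.
Night half: max(0, 12.9 − 6.7) × 0.5 = 6.2 × 0.5 = 3.10 DD.
Per 24 h: 7.70 DD/day.
Duration = 69 / 7.70 = 8.961 ≈ 9.0 days.

9.0 days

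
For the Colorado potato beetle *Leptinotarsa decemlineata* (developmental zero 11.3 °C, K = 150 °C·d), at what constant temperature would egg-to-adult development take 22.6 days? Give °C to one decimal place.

17.9 °C

Required daily accumulation = 150 / 22.6 = 6.637 DD/day.
T = T_base + 6.637 = 11.3 + 6.637 = 17.937 ≈ 17.9 °C.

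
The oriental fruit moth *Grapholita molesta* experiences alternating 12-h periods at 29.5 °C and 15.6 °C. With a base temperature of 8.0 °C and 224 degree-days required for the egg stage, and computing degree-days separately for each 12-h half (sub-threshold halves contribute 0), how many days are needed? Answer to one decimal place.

15.4 days

Day half: max(0, 29.5 − 8.0) × 0.5 = 21.5 × 0.5 = 10.75 DD.
Night half: max(0, 15.6 − 8.0) × 0.5 = 7.6 × 0.5 = 3.80 DD.
Per 24 h: 14.55 DD/day.
Duration = 224 / 14.55 = 15.395 ≈ 15.4 days.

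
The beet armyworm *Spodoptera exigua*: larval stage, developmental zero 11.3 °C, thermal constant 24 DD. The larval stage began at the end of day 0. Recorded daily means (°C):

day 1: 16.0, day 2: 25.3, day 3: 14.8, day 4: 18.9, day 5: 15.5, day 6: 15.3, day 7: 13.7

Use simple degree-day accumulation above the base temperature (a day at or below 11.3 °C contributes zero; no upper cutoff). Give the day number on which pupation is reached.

day 4

Daily DD above 11.3 °C: 4.7, 14.0, 3.5, 7.6, 4.2, 4.0, 2.4.
Cumulative: 4.7, 18.7, 22.2, 29.8, 34.0, 38.0, 40.4.
The total first reaches 24 DD on day 4.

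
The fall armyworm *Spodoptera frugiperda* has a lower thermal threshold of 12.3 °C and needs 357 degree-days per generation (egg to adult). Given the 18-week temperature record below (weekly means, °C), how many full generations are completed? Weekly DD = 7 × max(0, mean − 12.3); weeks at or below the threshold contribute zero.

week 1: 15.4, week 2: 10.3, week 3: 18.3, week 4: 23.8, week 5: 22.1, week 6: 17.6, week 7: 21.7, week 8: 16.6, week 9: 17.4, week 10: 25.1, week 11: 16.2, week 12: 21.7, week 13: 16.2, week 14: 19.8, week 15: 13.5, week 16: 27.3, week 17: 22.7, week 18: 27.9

2 generations

Weekly DD (7 × max(0, T̄ − 12.3)): 21.7, 0.0, 42.0, 80.5, 68.6, 37.1, 65.8, 30.1, 35.7, 89.6, 27.3, 65.8, 27.3, 52.5, 8.4, 105.0, 72.8, 109.2.
Season total = 939.4 DD.
Complete generations = ⌊939.4 / 357⌋ = 2.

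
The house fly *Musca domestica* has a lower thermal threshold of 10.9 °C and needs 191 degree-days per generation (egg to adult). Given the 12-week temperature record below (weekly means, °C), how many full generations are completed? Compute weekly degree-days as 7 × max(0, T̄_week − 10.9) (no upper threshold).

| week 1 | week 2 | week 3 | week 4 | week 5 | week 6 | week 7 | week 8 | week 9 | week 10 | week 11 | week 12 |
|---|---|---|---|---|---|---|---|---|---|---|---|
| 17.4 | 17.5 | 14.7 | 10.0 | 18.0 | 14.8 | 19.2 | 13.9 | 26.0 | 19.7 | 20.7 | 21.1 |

3 generations

Weekly DD (7 × max(0, T̄ − 10.9)): 45.5, 46.2, 26.6, 0.0, 49.7, 27.3, 58.1, 21.0, 105.7, 61.6, 68.6, 71.4.
Season total = 581.7 DD.
Complete generations = ⌊581.7 / 191⌋ = 3.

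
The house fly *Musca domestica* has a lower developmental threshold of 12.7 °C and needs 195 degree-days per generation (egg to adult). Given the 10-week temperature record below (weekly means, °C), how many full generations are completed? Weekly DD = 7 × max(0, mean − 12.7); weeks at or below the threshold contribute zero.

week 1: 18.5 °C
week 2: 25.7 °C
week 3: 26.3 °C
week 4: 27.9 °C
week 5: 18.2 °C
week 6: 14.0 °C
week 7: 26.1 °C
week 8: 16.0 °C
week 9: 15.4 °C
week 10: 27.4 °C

Weekly DD (7 × max(0, T̄ − 12.7)): 40.6, 91.0, 95.2, 106.4, 38.5, 9.1, 93.8, 23.1, 18.9, 102.9.
Season total = 619.5 DD.
Complete generations = ⌊619.5 / 195⌋ = 3.

3 generations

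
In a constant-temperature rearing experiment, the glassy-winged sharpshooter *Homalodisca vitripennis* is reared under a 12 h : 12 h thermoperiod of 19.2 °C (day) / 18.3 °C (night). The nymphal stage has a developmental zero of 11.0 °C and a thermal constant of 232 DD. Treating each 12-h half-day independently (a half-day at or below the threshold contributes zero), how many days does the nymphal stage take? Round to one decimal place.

Day half: max(0, 19.2 − 11.0) × 0.5 = 8.2 × 0.5 = 4.10 DD.
Night half: max(0, 18.3 − 11.0) × 0.5 = 7.3 × 0.5 = 3.65 DD.
Per 24 h: 7.75 DD/day.
Duration = 232 / 7.75 = 29.935 ≈ 29.9 days.

29.9 days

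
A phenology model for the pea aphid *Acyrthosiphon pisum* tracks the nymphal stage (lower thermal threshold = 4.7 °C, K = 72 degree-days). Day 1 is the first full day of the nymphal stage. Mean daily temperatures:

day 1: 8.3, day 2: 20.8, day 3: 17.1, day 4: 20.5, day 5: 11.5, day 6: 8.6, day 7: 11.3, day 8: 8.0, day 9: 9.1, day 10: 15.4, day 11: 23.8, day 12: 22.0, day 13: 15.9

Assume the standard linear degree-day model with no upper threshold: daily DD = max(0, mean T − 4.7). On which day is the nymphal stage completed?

day 9

Daily DD above 4.7 °C: 3.6, 16.1, 12.4, 15.8, 6.8, 3.9, 6.6, 3.3, 4.4, 10.7, 19.1, 17.3, 11.2.
Cumulative: 3.6, 19.7, 32.1, 47.9, 54.7, 58.6, 65.2, 68.5, 72.9, 83.6, 102.7, 120.0, 131.2.
The total first reaches 72 DD on day 9.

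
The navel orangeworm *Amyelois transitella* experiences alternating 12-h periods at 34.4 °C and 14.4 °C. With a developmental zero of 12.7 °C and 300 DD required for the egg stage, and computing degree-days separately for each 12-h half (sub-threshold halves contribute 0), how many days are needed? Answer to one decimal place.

25.6 days

Day half: max(0, 34.4 − 12.7) × 0.5 = 21.7 × 0.5 = 10.85 DD.
Night half: max(0, 14.4 − 12.7) × 0.5 = 1.7 × 0.5 = 0.85 DD.
Per 24 h: 11.70 DD/day.
Duration = 300 / 11.70 = 25.641 ≈ 25.6 days.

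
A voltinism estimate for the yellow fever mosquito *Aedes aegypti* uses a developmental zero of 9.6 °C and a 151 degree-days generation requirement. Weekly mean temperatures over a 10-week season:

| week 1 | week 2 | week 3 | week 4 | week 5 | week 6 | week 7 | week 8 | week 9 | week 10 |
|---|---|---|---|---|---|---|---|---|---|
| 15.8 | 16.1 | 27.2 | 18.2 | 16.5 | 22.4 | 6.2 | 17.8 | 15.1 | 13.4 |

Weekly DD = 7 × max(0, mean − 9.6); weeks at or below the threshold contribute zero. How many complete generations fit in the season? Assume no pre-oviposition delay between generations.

3 generations

Weekly DD (7 × max(0, T̄ − 9.6)): 43.4, 45.5, 123.2, 60.2, 48.3, 89.6, 0.0, 57.4, 38.5, 26.6.
Season total = 532.7 DD.
Complete generations = ⌊532.7 / 151⌋ = 3.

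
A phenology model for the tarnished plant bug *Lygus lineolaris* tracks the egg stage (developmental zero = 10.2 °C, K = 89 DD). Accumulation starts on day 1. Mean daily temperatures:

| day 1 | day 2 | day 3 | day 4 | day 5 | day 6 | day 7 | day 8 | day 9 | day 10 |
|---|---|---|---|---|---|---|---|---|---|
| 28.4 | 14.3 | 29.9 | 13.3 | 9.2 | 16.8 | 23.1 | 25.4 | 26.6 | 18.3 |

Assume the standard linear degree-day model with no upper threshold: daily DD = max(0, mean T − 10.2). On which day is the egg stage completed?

day 9

Daily DD above 10.2 °C: 18.2, 4.1, 19.7, 3.1, 0.0, 6.6, 12.9, 15.2, 16.4, 8.1.
Cumulative: 18.2, 22.3, 42.0, 45.1, 45.1, 51.7, 64.6, 79.8, 96.2, 104.3.
The total first reaches 89 DD on day 9.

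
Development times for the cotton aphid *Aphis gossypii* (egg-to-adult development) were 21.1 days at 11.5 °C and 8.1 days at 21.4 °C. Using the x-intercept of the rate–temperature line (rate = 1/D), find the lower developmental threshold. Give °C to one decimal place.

5.3 °C

Equal thermal constants: D₁(T₁ − T_b) = D₂(T₂ − T_b).
21.1·(11.5 − T_b) = 8.1·(21.4 − T_b)
T_b = (21.1·11.5 − 8.1·21.4) / (21.1 − 8.1) = 69.31 / 13.0 = 5.332 °C ≈ 5.3 °C.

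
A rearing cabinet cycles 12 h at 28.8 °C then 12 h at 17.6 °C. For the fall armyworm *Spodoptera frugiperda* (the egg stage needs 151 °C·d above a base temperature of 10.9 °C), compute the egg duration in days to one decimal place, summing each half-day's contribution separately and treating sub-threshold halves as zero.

12.3 days

Day half: max(0, 28.8 − 10.9) × 0.5 = 17.9 × 0.5 = 8.95 DD.
Night half: max(0, 17.6 − 10.9) × 0.5 = 6.7 × 0.5 = 3.35 DD.
Per 24 h: 12.30 DD/day.
Duration = 151 / 12.30 = 12.276 ≈ 12.3 days.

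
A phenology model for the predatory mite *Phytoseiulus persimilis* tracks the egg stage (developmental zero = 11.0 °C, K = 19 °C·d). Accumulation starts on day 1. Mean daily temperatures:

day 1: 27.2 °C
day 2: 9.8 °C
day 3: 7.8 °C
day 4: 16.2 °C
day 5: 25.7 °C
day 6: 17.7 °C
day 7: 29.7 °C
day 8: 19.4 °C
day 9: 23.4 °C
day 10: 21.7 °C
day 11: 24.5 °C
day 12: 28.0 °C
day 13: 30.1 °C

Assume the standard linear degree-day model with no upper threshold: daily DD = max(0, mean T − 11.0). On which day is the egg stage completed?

Daily DD above 11.0 °C: 16.2, 0.0, 0.0, 5.2, 14.7, 6.7, 18.7, 8.4, 12.4, 10.7, 13.5, 17.0, 19.1.
Cumulative: 16.2, 16.2, 16.2, 21.4, 36.1, 42.8, 61.5, 69.9, 82.3, 93.0, 106.5, 123.5, 142.6.
The total first reaches 19 DD on day 4.

day 4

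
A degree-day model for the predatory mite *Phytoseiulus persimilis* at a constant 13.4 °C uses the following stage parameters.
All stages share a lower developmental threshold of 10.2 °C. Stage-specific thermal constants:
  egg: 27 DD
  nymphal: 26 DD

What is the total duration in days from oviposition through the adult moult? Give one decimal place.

16.6 days

Daily accumulation at 13.4 °C = 13.4 − 10.2 = 3.2 DD/day.
Total K = 27 + 26 = 53 DD.
Total duration = 53 / 3.2 = 16.562 ≈ 16.6 days.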